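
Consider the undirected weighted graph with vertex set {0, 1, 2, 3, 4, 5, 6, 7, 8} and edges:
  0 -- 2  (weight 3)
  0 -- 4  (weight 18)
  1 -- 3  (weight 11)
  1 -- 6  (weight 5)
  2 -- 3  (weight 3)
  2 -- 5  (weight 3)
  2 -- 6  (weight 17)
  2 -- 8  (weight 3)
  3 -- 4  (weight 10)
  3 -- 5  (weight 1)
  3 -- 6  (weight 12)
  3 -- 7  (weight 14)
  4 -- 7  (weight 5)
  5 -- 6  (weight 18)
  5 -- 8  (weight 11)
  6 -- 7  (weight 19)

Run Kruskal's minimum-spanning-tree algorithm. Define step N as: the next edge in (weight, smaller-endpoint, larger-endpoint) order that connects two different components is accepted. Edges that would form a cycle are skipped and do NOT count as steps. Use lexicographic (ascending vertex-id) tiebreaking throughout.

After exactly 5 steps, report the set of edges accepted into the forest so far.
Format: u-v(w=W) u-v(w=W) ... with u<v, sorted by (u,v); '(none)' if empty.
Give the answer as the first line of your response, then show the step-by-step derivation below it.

0-2(w=3) 1-6(w=5) 2-3(w=3) 2-8(w=3) 3-5(w=1)

step 1: add edge 3-5 (w=1); MST = {3-5(w=1)}
step 2: add edge 0-2 (w=3); MST = {0-2(w=3) 3-5(w=1)}
step 3: add edge 2-3 (w=3); MST = {0-2(w=3) 2-3(w=3) 3-5(w=1)}
step 4: add edge 2-8 (w=3); MST = {0-2(w=3) 2-3(w=3) 2-8(w=3) 3-5(w=1)}
step 5: add edge 1-6 (w=5); MST = {0-2(w=3) 1-6(w=5) 2-3(w=3) 2-8(w=3) 3-5(w=1)}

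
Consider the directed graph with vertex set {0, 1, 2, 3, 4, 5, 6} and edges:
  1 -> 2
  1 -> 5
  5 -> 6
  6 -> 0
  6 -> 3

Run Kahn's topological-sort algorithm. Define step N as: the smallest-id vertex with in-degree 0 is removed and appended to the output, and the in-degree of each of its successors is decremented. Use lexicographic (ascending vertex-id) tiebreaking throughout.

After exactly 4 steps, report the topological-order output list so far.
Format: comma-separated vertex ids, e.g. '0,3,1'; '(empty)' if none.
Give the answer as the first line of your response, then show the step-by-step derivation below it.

1,2,4,5

step 1: output 1; order=[1]; indeg=(1,0,0,1,0,0,1)
step 2: output 2; order=[1,2]; indeg=(1,0,0,1,0,0,1)
step 3: output 4; order=[1,2,4]; indeg=(1,0,0,1,0,0,1)
step 4: output 5; order=[1,2,4,5]; indeg=(1,0,0,1,0,0,0)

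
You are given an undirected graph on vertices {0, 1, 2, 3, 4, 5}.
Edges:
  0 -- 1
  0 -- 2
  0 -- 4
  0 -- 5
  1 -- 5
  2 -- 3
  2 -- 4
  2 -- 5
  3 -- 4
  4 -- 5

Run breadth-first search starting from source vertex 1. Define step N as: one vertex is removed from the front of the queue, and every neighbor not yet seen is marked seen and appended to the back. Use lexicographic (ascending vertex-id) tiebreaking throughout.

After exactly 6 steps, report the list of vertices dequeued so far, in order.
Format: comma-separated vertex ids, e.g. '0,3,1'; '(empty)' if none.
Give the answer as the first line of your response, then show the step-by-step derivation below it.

1,0,5,2,4,3

step 1: dequeue 1; queue=[0,5]; order=1
step 2: dequeue 0; queue=[5,2,4]; order=1,0
step 3: dequeue 5; queue=[2,4]; order=1,0,5
step 4: dequeue 2; queue=[4,3]; order=1,0,5,2
step 5: dequeue 4; queue=[3]; order=1,0,5,2,4
step 6: dequeue 3; queue=[(empty)]; order=1,0,5,2,4,3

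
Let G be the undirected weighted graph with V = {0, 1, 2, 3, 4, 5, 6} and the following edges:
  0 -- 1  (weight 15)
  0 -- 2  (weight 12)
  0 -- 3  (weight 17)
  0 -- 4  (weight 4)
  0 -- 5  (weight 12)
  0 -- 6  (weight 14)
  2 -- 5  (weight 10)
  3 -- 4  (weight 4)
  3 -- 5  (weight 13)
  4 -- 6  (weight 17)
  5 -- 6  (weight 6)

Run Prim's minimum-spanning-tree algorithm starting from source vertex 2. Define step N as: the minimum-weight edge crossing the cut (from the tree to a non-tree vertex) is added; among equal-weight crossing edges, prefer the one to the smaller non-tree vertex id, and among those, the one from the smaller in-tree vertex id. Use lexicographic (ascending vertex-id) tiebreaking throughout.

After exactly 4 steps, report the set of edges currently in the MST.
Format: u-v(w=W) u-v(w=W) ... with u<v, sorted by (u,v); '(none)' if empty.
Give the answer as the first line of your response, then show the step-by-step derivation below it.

0-2(w=12) 0-4(w=4) 2-5(w=10) 5-6(w=6)

step 1: add edge 2-5 (w=10); MST = {2-5(w=10)}
step 2: add edge 5-6 (w=6); MST = {2-5(w=10) 5-6(w=6)}
step 3: add edge 0-2 (w=12); MST = {0-2(w=12) 2-5(w=10) 5-6(w=6)}
step 4: add edge 0-4 (w=4); MST = {0-2(w=12) 0-4(w=4) 2-5(w=10) 5-6(w=6)}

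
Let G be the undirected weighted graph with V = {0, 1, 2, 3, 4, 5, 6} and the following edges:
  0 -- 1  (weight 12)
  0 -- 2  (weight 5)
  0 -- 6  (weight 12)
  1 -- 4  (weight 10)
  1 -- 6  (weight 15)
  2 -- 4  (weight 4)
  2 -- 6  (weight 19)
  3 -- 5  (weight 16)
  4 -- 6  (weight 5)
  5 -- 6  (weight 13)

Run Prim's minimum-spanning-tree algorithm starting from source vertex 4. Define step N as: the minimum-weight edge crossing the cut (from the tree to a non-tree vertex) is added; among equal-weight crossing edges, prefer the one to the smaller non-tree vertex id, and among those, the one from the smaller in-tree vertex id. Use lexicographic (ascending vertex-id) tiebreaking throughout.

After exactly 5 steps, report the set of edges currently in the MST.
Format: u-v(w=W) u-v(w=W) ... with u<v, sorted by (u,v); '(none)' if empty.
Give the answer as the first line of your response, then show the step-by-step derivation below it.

0-2(w=5) 1-4(w=10) 2-4(w=4) 4-6(w=5) 5-6(w=13)

step 1: add edge 2-4 (w=4); MST = {2-4(w=4)}
step 2: add edge 0-2 (w=5); MST = {0-2(w=5) 2-4(w=4)}
step 3: add edge 4-6 (w=5); MST = {0-2(w=5) 2-4(w=4) 4-6(w=5)}
step 4: add edge 1-4 (w=10); MST = {0-2(w=5) 1-4(w=10) 2-4(w=4) 4-6(w=5)}
step 5: add edge 5-6 (w=13); MST = {0-2(w=5) 1-4(w=10) 2-4(w=4) 4-6(w=5) 5-6(w=13)}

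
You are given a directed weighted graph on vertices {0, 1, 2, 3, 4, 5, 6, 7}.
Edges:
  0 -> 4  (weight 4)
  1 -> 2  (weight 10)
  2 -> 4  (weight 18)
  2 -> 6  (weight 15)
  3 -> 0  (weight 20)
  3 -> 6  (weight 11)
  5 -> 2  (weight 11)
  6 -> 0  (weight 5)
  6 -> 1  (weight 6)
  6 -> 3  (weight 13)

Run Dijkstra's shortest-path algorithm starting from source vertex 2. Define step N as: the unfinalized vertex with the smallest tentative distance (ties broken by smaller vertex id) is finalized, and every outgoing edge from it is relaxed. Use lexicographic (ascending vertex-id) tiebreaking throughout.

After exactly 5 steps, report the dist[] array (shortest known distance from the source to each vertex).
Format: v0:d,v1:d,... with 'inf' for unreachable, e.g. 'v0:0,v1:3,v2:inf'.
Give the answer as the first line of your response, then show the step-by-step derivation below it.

v0:20,v1:21,v2:0,v3:28,v4:18,v5:inf,v6:15,v7:inf

step 1: dist = v0:inf,v1:inf,v2:0,v3:inf,v4:18,v5:inf,v6:15,v7:inf
step 2: dist = v0:20,v1:21,v2:0,v3:28,v4:18,v5:inf,v6:15,v7:inf
step 3: dist = v0:20,v1:21,v2:0,v3:28,v4:18,v5:inf,v6:15,v7:inf
step 4: dist = v0:20,v1:21,v2:0,v3:28,v4:18,v5:inf,v6:15,v7:inf
step 5: dist = v0:20,v1:21,v2:0,v3:28,v4:18,v5:inf,v6:15,v7:inf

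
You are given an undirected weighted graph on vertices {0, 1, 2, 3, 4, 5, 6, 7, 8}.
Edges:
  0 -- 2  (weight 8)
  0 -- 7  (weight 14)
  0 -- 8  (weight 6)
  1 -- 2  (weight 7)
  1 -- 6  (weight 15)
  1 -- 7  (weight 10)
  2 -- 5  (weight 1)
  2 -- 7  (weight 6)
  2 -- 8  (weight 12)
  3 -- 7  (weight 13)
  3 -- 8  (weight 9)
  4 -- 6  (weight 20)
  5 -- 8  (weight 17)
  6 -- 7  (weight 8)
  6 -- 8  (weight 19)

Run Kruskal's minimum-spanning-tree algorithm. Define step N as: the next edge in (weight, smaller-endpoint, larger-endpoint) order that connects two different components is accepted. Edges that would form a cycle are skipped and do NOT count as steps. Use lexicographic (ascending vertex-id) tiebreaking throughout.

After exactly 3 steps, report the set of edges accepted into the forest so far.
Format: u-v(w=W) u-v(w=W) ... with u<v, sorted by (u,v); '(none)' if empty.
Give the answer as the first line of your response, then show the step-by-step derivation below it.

0-8(w=6) 2-5(w=1) 2-7(w=6)

step 1: add edge 2-5 (w=1); MST = {2-5(w=1)}
step 2: add edge 0-8 (w=6); MST = {0-8(w=6) 2-5(w=1)}
step 3: add edge 2-7 (w=6); MST = {0-8(w=6) 2-5(w=1) 2-7(w=6)}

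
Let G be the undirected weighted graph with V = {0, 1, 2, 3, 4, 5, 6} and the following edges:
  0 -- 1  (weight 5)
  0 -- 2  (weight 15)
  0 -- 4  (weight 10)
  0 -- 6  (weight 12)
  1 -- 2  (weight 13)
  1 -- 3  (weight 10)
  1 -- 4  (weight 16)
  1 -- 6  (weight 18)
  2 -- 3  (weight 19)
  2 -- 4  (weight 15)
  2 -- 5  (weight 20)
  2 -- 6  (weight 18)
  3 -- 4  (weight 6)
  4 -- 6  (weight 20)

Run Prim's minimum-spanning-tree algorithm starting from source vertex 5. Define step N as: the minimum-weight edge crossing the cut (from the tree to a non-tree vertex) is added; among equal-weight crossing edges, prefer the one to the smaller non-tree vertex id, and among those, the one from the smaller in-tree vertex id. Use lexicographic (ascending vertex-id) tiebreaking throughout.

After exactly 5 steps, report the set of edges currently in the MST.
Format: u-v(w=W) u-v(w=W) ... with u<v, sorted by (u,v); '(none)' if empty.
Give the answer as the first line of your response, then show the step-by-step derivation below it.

0-1(w=5) 1-2(w=13) 1-3(w=10) 2-5(w=20) 3-4(w=6)

step 1: add edge 2-5 (w=20); MST = {2-5(w=20)}
step 2: add edge 1-2 (w=13); MST = {1-2(w=13) 2-5(w=20)}
step 3: add edge 0-1 (w=5); MST = {0-1(w=5) 1-2(w=13) 2-5(w=20)}
step 4: add edge 1-3 (w=10); MST = {0-1(w=5) 1-2(w=13) 1-3(w=10) 2-5(w=20)}
step 5: add edge 3-4 (w=6); MST = {0-1(w=5) 1-2(w=13) 1-3(w=10) 2-5(w=20) 3-4(w=6)}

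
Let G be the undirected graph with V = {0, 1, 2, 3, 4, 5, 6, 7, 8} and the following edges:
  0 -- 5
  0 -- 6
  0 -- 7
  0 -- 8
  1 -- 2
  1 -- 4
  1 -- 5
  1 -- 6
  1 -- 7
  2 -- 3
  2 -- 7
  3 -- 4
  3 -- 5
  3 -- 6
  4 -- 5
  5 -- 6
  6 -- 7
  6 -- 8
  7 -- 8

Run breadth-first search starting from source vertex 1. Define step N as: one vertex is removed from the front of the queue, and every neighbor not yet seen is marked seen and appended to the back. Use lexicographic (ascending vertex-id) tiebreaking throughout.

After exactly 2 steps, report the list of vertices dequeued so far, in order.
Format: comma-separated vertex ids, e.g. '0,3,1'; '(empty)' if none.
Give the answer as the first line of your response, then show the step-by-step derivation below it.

1,2

step 1: dequeue 1; queue=[2,4,5,6,7]; order=1
step 2: dequeue 2; queue=[4,5,6,7,3]; order=1,2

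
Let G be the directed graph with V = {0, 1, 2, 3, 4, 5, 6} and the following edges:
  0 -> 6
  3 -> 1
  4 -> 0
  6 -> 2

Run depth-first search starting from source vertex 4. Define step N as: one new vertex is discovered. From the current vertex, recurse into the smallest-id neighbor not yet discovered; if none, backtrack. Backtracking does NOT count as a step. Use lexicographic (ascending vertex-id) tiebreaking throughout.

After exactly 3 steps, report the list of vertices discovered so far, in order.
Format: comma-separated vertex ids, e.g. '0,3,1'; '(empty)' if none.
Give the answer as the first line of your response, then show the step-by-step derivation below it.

4,0,6

step 1: discover 4; path=4; order=4
step 2: discover 0; path=4>0; order=4,0
step 3: discover 6; path=4>0>6; order=4,0,6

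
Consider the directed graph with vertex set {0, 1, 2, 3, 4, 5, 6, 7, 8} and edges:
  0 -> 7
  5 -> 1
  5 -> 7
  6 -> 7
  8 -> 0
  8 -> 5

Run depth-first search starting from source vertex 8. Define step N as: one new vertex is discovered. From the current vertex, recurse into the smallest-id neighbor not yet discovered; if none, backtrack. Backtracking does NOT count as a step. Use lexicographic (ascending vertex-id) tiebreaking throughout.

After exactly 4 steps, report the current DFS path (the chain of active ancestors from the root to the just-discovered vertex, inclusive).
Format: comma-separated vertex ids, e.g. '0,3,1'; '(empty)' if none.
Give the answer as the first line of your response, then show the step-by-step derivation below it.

8,5

step 1: discover 8; path=8; order=8
step 2: discover 0; path=8>0; order=8,0
step 3: discover 7; path=8>0>7; order=8,0,7
step 4: discover 5; path=8>5; order=8,0,7,5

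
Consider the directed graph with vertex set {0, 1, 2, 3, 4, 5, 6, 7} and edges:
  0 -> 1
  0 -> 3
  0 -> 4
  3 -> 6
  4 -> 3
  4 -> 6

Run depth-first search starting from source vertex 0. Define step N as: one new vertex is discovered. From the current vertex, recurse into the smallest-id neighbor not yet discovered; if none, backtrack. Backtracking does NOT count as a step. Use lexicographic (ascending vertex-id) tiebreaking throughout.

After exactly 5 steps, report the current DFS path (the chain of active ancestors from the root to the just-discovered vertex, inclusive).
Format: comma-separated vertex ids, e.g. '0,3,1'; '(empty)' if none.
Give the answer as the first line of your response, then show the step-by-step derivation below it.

0,4

step 1: discover 0; path=0; order=0
step 2: discover 1; path=0>1; order=0,1
step 3: discover 3; path=0>3; order=0,1,3
step 4: discover 6; path=0>3>6; order=0,1,3,6
step 5: discover 4; path=0>4; order=0,1,3,6,4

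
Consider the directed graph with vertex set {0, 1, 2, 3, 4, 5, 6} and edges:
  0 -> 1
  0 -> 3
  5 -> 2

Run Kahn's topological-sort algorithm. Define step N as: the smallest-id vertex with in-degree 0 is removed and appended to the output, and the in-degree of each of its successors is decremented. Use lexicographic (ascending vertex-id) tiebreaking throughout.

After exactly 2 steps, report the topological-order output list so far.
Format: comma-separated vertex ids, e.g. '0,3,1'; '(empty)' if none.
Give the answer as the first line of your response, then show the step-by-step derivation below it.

0,1

step 1: output 0; order=[0]; indeg=(0,0,1,0,0,0,0)
step 2: output 1; order=[0,1]; indeg=(0,0,1,0,0,0,0)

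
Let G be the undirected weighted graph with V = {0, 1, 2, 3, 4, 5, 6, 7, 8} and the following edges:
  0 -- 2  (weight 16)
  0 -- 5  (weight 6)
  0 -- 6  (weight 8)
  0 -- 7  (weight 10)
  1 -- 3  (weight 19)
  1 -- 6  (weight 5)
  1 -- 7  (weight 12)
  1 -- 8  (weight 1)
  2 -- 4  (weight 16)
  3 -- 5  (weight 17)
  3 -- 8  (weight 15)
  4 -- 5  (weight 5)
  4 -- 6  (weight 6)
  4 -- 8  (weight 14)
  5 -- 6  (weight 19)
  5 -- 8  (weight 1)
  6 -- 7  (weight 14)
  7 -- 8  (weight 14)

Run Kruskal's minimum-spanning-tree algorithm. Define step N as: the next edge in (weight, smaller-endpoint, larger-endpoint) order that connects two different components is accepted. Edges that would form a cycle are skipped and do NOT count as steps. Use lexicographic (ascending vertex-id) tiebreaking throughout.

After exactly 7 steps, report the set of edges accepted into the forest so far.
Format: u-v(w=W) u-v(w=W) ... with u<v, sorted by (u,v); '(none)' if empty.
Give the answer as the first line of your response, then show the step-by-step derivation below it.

0-5(w=6) 0-7(w=10) 1-6(w=5) 1-8(w=1) 3-8(w=15) 4-5(w=5) 5-8(w=1)

step 1: add edge 1-8 (w=1); MST = {1-8(w=1)}
step 2: add edge 5-8 (w=1); MST = {1-8(w=1) 5-8(w=1)}
step 3: add edge 1-6 (w=5); MST = {1-6(w=5) 1-8(w=1) 5-8(w=1)}
step 4: add edge 4-5 (w=5); MST = {1-6(w=5) 1-8(w=1) 4-5(w=5) 5-8(w=1)}
step 5: add edge 0-5 (w=6); MST = {0-5(w=6) 1-6(w=5) 1-8(w=1) 4-5(w=5) 5-8(w=1)}
step 6: add edge 0-7 (w=10); MST = {0-5(w=6) 0-7(w=10) 1-6(w=5) 1-8(w=1) 4-5(w=5) 5-8(w=1)}
step 7: add edge 3-8 (w=15); MST = {0-5(w=6) 0-7(w=10) 1-6(w=5) 1-8(w=1) 3-8(w=15) 4-5(w=5) 5-8(w=1)}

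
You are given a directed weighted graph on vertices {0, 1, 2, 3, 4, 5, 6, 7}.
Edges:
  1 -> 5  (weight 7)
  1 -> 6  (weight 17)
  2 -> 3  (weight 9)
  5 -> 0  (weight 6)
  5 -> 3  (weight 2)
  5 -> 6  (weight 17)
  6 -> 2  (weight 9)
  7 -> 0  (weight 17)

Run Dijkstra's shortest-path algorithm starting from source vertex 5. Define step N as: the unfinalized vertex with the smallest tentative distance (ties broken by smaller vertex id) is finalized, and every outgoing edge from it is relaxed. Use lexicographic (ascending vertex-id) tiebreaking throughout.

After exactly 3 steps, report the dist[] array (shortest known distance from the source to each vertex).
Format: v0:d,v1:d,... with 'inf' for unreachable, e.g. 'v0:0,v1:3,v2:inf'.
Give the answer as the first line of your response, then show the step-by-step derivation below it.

v0:6,v1:inf,v2:inf,v3:2,v4:inf,v5:0,v6:17,v7:inf

step 1: dist = v0:6,v1:inf,v2:inf,v3:2,v4:inf,v5:0,v6:17,v7:inf
step 2: dist = v0:6,v1:inf,v2:inf,v3:2,v4:inf,v5:0,v6:17,v7:inf
step 3: dist = v0:6,v1:inf,v2:inf,v3:2,v4:inf,v5:0,v6:17,v7:inf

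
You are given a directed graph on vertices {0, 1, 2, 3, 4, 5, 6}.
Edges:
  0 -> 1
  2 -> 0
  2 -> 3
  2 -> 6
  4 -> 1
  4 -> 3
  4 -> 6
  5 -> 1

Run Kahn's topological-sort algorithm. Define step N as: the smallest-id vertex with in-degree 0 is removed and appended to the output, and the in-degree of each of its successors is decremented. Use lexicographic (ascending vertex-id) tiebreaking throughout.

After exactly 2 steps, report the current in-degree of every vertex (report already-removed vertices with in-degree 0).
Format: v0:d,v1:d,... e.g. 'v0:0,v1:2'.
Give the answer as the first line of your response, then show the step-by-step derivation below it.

v0:0,v1:2,v2:0,v3:1,v4:0,v5:0,v6:1

step 1: output 2; order=[2]; indeg=(0,3,0,1,0,0,1)
step 2: output 0; order=[2,0]; indeg=(0,2,0,1,0,0,1)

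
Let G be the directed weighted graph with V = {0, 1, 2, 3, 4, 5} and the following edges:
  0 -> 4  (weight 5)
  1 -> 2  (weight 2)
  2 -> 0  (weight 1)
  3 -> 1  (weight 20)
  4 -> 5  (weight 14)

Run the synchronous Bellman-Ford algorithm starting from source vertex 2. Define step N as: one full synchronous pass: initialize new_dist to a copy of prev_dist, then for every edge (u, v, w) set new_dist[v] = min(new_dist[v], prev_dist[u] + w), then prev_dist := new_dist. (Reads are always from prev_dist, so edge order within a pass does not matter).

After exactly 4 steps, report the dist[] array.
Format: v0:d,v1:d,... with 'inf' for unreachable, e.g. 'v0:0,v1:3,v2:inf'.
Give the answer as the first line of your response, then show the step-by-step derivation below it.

v0:1,v1:inf,v2:0,v3:inf,v4:6,v5:20

step 1: dist = v0:1,v1:inf,v2:0,v3:inf,v4:inf,v5:inf
step 2: dist = v0:1,v1:inf,v2:0,v3:inf,v4:6,v5:inf
step 3: dist = v0:1,v1:inf,v2:0,v3:inf,v4:6,v5:20
step 4: dist = v0:1,v1:inf,v2:0,v3:inf,v4:6,v5:20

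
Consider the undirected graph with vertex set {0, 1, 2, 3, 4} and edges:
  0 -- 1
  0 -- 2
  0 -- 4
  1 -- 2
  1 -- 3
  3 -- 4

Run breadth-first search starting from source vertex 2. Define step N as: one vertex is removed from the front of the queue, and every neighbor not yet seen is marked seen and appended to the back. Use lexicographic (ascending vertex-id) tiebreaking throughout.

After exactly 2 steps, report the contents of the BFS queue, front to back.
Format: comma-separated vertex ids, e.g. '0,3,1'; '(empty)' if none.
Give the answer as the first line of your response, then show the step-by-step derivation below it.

1,4

step 1: dequeue 2; queue=[0,1]; order=2
step 2: dequeue 0; queue=[1,4]; order=2,0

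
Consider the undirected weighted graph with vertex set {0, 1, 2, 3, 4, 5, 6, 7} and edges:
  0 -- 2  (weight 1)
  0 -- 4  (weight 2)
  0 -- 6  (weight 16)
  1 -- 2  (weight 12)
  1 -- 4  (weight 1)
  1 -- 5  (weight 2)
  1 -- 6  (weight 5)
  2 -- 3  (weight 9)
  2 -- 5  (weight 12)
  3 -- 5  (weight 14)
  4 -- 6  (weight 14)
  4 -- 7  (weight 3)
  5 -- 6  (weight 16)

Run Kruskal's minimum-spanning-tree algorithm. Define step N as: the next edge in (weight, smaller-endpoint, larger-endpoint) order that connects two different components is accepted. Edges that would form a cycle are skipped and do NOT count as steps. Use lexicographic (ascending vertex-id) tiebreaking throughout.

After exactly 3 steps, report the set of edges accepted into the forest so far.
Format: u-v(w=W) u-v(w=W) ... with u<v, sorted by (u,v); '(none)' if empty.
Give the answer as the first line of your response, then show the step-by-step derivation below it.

0-2(w=1) 0-4(w=2) 1-4(w=1)

step 1: add edge 0-2 (w=1); MST = {0-2(w=1)}
step 2: add edge 1-4 (w=1); MST = {0-2(w=1) 1-4(w=1)}
step 3: add edge 0-4 (w=2); MST = {0-2(w=1) 0-4(w=2) 1-4(w=1)}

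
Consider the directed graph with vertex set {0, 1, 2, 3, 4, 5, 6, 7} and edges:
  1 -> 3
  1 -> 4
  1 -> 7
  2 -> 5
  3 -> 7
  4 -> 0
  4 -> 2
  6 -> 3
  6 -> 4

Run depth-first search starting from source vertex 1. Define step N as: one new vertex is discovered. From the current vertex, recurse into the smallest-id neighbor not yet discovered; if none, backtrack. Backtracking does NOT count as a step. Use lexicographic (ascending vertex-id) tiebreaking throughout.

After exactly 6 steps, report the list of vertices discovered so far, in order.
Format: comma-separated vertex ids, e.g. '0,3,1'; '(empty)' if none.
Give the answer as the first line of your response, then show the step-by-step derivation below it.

1,3,7,4,0,2

step 1: discover 1; path=1; order=1
step 2: discover 3; path=1>3; order=1,3
step 3: discover 7; path=1>3>7; order=1,3,7
step 4: discover 4; path=1>4; order=1,3,7,4
step 5: discover 0; path=1>4>0; order=1,3,7,4,0
step 6: discover 2; path=1>4>2; order=1,3,7,4,0,2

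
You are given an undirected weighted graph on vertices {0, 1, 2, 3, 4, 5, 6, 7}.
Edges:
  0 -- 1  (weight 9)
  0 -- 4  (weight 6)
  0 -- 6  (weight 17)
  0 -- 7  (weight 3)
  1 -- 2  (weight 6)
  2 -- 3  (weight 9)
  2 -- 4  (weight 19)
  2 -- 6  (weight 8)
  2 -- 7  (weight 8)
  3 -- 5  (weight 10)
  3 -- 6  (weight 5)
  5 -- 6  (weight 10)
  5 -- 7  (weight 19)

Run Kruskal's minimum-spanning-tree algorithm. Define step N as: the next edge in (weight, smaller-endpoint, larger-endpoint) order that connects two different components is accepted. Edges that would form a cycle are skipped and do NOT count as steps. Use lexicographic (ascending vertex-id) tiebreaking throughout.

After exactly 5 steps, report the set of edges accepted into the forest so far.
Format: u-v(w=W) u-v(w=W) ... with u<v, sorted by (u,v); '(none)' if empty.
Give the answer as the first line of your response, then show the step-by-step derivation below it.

0-4(w=6) 0-7(w=3) 1-2(w=6) 2-6(w=8) 3-6(w=5)

step 1: add edge 0-7 (w=3); MST = {0-7(w=3)}
step 2: add edge 3-6 (w=5); MST = {0-7(w=3) 3-6(w=5)}
step 3: add edge 0-4 (w=6); MST = {0-4(w=6) 0-7(w=3) 3-6(w=5)}
step 4: add edge 1-2 (w=6); MST = {0-4(w=6) 0-7(w=3) 1-2(w=6) 3-6(w=5)}
step 5: add edge 2-6 (w=8); MST = {0-4(w=6) 0-7(w=3) 1-2(w=6) 2-6(w=8) 3-6(w=5)}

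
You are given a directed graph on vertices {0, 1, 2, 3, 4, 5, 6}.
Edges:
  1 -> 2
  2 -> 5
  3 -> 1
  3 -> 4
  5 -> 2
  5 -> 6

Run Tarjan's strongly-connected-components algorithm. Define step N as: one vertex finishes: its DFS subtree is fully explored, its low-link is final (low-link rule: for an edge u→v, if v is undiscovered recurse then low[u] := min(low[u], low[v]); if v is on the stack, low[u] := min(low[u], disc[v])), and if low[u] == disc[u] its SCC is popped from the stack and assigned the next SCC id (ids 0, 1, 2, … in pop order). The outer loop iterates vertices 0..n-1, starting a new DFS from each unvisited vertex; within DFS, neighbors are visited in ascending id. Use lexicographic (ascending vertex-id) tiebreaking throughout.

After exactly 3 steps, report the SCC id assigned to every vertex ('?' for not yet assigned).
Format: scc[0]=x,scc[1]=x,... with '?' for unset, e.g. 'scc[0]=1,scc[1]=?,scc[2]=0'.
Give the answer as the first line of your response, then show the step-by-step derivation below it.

scc[0]=0,scc[1]=?,scc[2]=?,scc[3]=?,scc[4]=?,scc[5]=?,scc[6]=1

step 1: low=(low[0]=0,low[1]=?,low[2]=?,low[3]=?,low[4]=?,low[5]=?,low[6]=?); scc=(scc[0]=0,scc[1]=?,scc[2]=?,scc[3]=?,scc[4]=?,scc[5]=?,scc[6]=?)
step 2: low=(low[0]=0,low[1]=1,low[2]=2,low[3]=?,low[4]=?,low[5]=2,low[6]=4); scc=(scc[0]=0,scc[1]=?,scc[2]=?,scc[3]=?,scc[4]=?,scc[5]=?,scc[6]=1)
step 3: low=(low[0]=0,low[1]=1,low[2]=2,low[3]=?,low[4]=?,low[5]=2,low[6]=4); scc=(scc[0]=0,scc[1]=?,scc[2]=?,scc[3]=?,scc[4]=?,scc[5]=?,scc[6]=1)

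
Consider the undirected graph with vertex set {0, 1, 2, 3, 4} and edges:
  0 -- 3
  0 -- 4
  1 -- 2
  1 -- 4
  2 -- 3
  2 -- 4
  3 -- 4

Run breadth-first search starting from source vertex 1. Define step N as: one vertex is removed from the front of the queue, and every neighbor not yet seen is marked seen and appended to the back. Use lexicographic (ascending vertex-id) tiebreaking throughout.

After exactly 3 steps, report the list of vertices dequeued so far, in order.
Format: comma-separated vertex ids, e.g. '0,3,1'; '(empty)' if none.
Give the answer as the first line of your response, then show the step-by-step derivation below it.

1,2,4

step 1: dequeue 1; queue=[2,4]; order=1
step 2: dequeue 2; queue=[4,3]; order=1,2
step 3: dequeue 4; queue=[3,0]; order=1,2,4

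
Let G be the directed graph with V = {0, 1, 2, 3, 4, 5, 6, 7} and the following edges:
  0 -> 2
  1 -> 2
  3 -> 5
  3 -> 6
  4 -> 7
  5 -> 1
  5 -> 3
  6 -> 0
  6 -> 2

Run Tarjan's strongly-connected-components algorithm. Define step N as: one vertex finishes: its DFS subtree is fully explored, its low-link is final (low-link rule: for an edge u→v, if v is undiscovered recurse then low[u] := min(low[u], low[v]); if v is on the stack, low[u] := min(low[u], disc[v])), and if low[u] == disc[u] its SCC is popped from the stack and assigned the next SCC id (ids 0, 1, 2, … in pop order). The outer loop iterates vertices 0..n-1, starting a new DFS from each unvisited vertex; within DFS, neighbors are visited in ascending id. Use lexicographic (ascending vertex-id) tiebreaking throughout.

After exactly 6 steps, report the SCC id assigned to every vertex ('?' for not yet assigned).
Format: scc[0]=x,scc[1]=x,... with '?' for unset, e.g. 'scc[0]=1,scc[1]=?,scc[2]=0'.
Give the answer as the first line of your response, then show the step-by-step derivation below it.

scc[0]=1,scc[1]=2,scc[2]=0,scc[3]=4,scc[4]=?,scc[5]=4,scc[6]=3,scc[7]=?

step 1: low=(low[0]=0,low[1]=?,low[2]=1,low[3]=?,low[4]=?,low[5]=?,low[6]=?,low[7]=?); scc=(scc[0]=?,scc[1]=?,scc[2]=0,scc[3]=?,scc[4]=?,scc[5]=?,scc[6]=?,scc[7]=?)
step 2: low=(low[0]=0,low[1]=?,low[2]=1,low[3]=?,low[4]=?,low[5]=?,low[6]=?,low[7]=?); scc=(scc[0]=1,scc[1]=?,scc[2]=0,scc[3]=?,scc[4]=?,scc[5]=?,scc[6]=?,scc[7]=?)
step 3: low=(low[0]=0,low[1]=2,low[2]=1,low[3]=?,low[4]=?,low[5]=?,low[6]=?,low[7]=?); scc=(scc[0]=1,scc[1]=2,scc[2]=0,scc[3]=?,scc[4]=?,scc[5]=?,scc[6]=?,scc[7]=?)
step 4: low=(low[0]=0,low[1]=2,low[2]=1,low[3]=3,low[4]=?,low[5]=3,low[6]=?,low[7]=?); scc=(scc[0]=1,scc[1]=2,scc[2]=0,scc[3]=?,scc[4]=?,scc[5]=?,scc[6]=?,scc[7]=?)
step 5: low=(low[0]=0,low[1]=2,low[2]=1,low[3]=3,low[4]=?,low[5]=3,low[6]=5,low[7]=?); scc=(scc[0]=1,scc[1]=2,scc[2]=0,scc[3]=?,scc[4]=?,scc[5]=?,scc[6]=3,scc[7]=?)
step 6: low=(low[0]=0,low[1]=2,low[2]=1,low[3]=3,low[4]=?,low[5]=3,low[6]=5,low[7]=?); scc=(scc[0]=1,scc[1]=2,scc[2]=0,scc[3]=4,scc[4]=?,scc[5]=4,scc[6]=3,scc[7]=?)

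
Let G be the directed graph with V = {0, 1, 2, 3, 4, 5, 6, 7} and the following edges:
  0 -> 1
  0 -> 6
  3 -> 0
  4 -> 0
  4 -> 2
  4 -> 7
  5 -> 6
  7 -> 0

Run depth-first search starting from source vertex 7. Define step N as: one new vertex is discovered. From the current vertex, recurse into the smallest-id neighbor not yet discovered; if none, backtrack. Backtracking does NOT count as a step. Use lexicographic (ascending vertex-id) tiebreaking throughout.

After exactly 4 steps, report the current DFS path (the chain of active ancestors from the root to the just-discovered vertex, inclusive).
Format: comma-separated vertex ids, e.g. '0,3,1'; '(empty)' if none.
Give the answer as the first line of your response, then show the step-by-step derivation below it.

7,0,6

step 1: discover 7; path=7; order=7
step 2: discover 0; path=7>0; order=7,0
step 3: discover 1; path=7>0>1; order=7,0,1
step 4: discover 6; path=7>0>6; order=7,0,1,6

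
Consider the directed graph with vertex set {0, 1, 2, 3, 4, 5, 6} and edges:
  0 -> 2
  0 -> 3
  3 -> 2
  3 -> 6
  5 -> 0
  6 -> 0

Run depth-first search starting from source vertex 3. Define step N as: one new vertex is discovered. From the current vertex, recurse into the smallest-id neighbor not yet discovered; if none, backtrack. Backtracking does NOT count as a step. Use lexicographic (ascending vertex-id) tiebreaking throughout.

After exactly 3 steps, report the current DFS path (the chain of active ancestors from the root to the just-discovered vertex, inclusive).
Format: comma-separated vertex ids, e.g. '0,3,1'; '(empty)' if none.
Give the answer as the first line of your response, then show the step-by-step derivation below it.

3,6

step 1: discover 3; path=3; order=3
step 2: discover 2; path=3>2; order=3,2
step 3: discover 6; path=3>6; order=3,2,6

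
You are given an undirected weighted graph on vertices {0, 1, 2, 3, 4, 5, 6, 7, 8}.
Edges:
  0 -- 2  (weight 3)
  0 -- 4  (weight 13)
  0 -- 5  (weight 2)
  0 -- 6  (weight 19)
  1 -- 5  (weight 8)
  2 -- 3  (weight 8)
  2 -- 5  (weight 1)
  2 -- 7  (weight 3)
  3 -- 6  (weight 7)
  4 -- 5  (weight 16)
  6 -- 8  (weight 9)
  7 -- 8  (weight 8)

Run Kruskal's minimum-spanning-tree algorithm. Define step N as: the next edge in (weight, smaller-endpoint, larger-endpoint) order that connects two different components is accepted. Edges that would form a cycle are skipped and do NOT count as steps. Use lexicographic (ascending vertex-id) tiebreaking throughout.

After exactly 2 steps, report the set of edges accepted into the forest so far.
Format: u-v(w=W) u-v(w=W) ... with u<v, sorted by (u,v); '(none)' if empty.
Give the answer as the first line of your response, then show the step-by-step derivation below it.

0-5(w=2) 2-5(w=1)

step 1: add edge 2-5 (w=1); MST = {2-5(w=1)}
step 2: add edge 0-5 (w=2); MST = {0-5(w=2) 2-5(w=1)}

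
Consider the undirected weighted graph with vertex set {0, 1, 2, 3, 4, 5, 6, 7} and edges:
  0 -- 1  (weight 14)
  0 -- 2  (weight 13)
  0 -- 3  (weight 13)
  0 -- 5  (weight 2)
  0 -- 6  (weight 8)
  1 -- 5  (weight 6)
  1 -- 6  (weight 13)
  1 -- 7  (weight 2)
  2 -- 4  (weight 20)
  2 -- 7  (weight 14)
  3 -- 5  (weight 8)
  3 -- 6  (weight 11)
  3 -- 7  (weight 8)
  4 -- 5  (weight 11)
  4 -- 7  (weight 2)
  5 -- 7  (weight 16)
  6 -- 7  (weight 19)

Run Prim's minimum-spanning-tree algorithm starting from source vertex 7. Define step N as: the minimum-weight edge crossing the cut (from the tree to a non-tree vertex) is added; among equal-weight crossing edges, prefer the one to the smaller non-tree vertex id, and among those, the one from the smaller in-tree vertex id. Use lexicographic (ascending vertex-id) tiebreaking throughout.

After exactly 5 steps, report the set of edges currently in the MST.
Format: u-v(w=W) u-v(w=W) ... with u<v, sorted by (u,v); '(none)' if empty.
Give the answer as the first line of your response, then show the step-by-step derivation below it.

0-5(w=2) 1-5(w=6) 1-7(w=2) 3-5(w=8) 4-7(w=2)

step 1: add edge 1-7 (w=2); MST = {1-7(w=2)}
step 2: add edge 4-7 (w=2); MST = {1-7(w=2) 4-7(w=2)}
step 3: add edge 1-5 (w=6); MST = {1-5(w=6) 1-7(w=2) 4-7(w=2)}
step 4: add edge 0-5 (w=2); MST = {0-5(w=2) 1-5(w=6) 1-7(w=2) 4-7(w=2)}
step 5: add edge 3-5 (w=8); MST = {0-5(w=2) 1-5(w=6) 1-7(w=2) 3-5(w=8) 4-7(w=2)}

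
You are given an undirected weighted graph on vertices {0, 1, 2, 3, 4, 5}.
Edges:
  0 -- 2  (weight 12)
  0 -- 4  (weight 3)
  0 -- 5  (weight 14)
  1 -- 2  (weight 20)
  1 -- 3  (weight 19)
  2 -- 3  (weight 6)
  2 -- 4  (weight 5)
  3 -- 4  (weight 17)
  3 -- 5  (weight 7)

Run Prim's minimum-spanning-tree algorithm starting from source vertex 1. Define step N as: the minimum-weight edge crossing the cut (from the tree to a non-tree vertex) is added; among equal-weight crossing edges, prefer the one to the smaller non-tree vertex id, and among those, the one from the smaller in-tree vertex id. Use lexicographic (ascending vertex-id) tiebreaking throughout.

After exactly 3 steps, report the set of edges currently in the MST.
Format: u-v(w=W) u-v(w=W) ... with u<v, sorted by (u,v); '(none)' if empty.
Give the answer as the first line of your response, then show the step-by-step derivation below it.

1-3(w=19) 2-3(w=6) 2-4(w=5)

step 1: add edge 1-3 (w=19); MST = {1-3(w=19)}
step 2: add edge 2-3 (w=6); MST = {1-3(w=19) 2-3(w=6)}
step 3: add edge 2-4 (w=5); MST = {1-3(w=19) 2-3(w=6) 2-4(w=5)}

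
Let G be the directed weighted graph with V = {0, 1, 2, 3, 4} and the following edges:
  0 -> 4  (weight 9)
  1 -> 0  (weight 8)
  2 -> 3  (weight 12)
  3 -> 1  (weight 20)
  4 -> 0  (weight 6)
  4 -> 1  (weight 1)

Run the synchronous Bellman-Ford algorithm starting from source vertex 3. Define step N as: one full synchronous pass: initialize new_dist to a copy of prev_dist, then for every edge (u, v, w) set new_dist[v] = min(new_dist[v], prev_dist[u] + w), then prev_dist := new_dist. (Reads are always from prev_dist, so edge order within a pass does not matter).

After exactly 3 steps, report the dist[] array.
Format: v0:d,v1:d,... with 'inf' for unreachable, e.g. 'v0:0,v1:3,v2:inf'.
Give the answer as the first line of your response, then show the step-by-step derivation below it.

v0:28,v1:20,v2:inf,v3:0,v4:37

step 1: dist = v0:inf,v1:20,v2:inf,v3:0,v4:inf
step 2: dist = v0:28,v1:20,v2:inf,v3:0,v4:inf
step 3: dist = v0:28,v1:20,v2:inf,v3:0,v4:37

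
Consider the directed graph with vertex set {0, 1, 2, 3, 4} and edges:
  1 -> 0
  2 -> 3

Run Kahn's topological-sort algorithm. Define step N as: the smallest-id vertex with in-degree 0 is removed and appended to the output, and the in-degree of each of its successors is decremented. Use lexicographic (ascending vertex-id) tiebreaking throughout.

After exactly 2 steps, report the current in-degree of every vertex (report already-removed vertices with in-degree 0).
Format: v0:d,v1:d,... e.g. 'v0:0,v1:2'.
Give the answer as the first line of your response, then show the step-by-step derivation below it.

v0:0,v1:0,v2:0,v3:1,v4:0

step 1: output 1; order=[1]; indeg=(0,0,0,1,0)
step 2: output 0; order=[1,0]; indeg=(0,0,0,1,0)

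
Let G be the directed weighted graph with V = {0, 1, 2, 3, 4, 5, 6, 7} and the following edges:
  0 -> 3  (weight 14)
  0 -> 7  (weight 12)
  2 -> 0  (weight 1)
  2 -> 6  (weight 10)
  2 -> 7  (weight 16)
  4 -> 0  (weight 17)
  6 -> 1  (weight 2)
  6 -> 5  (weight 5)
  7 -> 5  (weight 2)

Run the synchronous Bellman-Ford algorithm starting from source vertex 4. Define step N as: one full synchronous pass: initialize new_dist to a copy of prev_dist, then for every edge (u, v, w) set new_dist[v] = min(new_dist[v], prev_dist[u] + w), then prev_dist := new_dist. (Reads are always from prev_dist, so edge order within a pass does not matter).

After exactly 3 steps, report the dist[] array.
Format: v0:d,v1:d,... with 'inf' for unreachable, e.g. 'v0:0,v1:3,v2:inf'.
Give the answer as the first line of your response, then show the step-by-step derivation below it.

v0:17,v1:inf,v2:inf,v3:31,v4:0,v5:31,v6:inf,v7:29

step 1: dist = v0:17,v1:inf,v2:inf,v3:inf,v4:0,v5:inf,v6:inf,v7:inf
step 2: dist = v0:17,v1:inf,v2:inf,v3:31,v4:0,v5:inf,v6:inf,v7:29
step 3: dist = v0:17,v1:inf,v2:inf,v3:31,v4:0,v5:31,v6:inf,v7:29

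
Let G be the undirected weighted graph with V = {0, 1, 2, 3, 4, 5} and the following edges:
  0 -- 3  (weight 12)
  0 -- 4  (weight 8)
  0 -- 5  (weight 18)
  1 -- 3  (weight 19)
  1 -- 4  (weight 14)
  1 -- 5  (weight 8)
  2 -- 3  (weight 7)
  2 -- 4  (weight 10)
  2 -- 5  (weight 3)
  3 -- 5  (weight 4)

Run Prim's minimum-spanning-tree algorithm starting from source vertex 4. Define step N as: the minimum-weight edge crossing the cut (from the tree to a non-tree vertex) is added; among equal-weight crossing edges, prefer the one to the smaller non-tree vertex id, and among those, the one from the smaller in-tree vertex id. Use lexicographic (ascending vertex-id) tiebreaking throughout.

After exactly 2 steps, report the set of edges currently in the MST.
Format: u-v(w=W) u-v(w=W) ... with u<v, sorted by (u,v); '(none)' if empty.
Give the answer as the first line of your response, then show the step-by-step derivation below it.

0-4(w=8) 2-4(w=10)

step 1: add edge 0-4 (w=8); MST = {0-4(w=8)}
step 2: add edge 2-4 (w=10); MST = {0-4(w=8) 2-4(w=10)}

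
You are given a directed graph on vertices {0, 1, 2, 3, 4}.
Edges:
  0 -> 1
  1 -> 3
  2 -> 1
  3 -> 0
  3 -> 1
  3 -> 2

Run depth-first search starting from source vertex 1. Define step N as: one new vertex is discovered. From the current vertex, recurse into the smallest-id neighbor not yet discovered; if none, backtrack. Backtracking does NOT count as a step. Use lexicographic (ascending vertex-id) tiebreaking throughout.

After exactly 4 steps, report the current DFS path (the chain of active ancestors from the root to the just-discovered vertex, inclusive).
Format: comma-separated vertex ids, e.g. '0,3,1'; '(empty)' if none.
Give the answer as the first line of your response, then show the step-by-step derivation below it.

1,3,2

step 1: discover 1; path=1; order=1
step 2: discover 3; path=1>3; order=1,3
step 3: discover 0; path=1>3>0; order=1,3,0
step 4: discover 2; path=1>3>2; order=1,3,0,2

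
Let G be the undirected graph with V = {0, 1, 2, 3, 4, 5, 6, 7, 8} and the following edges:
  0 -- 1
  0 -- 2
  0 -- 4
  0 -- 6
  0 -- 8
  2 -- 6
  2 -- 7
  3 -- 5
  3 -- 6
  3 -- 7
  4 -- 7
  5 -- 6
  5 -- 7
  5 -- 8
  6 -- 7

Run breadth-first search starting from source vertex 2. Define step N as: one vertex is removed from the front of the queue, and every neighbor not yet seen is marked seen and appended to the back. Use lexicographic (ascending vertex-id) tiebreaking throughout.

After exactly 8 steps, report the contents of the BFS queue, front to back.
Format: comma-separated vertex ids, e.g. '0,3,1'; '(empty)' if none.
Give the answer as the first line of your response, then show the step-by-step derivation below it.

5

step 1: dequeue 2; queue=[0,6,7]; order=2
step 2: dequeue 0; queue=[6,7,1,4,8]; order=2,0
step 3: dequeue 6; queue=[7,1,4,8,3,5]; order=2,0,6
step 4: dequeue 7; queue=[1,4,8,3,5]; order=2,0,6,7
step 5: dequeue 1; queue=[4,8,3,5]; order=2,0,6,7,1
step 6: dequeue 4; queue=[8,3,5]; order=2,0,6,7,1,4
step 7: dequeue 8; queue=[3,5]; order=2,0,6,7,1,4,8
step 8: dequeue 3; queue=[5]; order=2,0,6,7,1,4,8,3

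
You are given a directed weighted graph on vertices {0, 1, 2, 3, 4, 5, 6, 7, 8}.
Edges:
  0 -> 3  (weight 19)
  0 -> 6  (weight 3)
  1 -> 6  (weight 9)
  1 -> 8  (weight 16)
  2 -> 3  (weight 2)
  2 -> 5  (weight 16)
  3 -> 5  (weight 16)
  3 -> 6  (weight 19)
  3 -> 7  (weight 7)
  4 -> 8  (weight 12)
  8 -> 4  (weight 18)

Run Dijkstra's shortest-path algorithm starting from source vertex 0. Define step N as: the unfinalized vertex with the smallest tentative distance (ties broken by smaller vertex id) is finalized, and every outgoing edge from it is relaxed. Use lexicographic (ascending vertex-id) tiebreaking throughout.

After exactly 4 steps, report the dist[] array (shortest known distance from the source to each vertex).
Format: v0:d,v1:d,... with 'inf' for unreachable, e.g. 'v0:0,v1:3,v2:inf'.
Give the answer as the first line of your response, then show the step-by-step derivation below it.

v0:0,v1:inf,v2:inf,v3:19,v4:inf,v5:35,v6:3,v7:26,v8:inf

step 1: dist = v0:0,v1:inf,v2:inf,v3:19,v4:inf,v5:inf,v6:3,v7:inf,v8:inf
step 2: dist = v0:0,v1:inf,v2:inf,v3:19,v4:inf,v5:inf,v6:3,v7:inf,v8:inf
step 3: dist = v0:0,v1:inf,v2:inf,v3:19,v4:inf,v5:35,v6:3,v7:26,v8:inf
step 4: dist = v0:0,v1:inf,v2:inf,v3:19,v4:inf,v5:35,v6:3,v7:26,v8:inf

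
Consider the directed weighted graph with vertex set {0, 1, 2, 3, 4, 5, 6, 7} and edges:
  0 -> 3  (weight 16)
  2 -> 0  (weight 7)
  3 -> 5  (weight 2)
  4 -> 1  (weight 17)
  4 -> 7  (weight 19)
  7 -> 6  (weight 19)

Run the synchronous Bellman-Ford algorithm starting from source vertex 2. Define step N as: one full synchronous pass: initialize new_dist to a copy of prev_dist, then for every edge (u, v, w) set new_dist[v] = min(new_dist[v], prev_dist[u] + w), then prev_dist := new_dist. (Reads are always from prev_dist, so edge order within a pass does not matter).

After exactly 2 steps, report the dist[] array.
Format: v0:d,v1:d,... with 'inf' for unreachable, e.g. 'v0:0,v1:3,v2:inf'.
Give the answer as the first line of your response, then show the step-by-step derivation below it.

v0:7,v1:inf,v2:0,v3:23,v4:inf,v5:inf,v6:inf,v7:inf

step 1: dist = v0:7,v1:inf,v2:0,v3:inf,v4:inf,v5:inf,v6:inf,v7:inf
step 2: dist = v0:7,v1:inf,v2:0,v3:23,v4:inf,v5:inf,v6:inf,v7:inf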